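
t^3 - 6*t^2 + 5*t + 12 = (t - 4)*(t - 3)*(t + 1)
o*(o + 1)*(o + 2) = o^3 + 3*o^2 + 2*o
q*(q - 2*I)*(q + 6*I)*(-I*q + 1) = -I*q^4 + 5*q^3 - 8*I*q^2 + 12*q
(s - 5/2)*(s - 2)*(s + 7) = s^3 + 5*s^2/2 - 53*s/2 + 35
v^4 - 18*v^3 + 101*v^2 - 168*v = v*(v - 8)*(v - 7)*(v - 3)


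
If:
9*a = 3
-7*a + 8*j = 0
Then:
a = 1/3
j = 7/24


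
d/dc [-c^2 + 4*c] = 4 - 2*c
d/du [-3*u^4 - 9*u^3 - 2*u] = -12*u^3 - 27*u^2 - 2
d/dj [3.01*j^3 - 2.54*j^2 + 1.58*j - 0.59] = 9.03*j^2 - 5.08*j + 1.58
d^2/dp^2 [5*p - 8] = 0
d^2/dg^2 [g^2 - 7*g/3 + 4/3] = 2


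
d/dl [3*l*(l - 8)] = 6*l - 24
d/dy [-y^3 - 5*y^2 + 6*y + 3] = -3*y^2 - 10*y + 6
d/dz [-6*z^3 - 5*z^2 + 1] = 2*z*(-9*z - 5)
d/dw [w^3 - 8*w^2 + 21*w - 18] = 3*w^2 - 16*w + 21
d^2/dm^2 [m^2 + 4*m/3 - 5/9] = 2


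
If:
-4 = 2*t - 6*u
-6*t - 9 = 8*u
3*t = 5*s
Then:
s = -129/130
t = -43/26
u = 3/26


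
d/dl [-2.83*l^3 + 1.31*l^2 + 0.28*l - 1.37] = -8.49*l^2 + 2.62*l + 0.28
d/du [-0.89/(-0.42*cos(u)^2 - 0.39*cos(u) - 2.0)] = (0.7476*cos(u) + 0.3471)*sin(u)/(0.42*cos(u)^2 + 0.39*cos(u) + 2.0)^2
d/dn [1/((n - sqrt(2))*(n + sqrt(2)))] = -2*n/(n^4 - 4*n^2 + 4)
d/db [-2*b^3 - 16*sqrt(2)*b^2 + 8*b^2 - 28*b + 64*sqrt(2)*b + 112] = -6*b^2 - 32*sqrt(2)*b + 16*b - 28 + 64*sqrt(2)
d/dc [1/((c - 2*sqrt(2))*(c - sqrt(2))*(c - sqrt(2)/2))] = 2*(-3*c^2 + 7*sqrt(2)*c - 7)/(2*c^6 - 14*sqrt(2)*c^5 + 77*c^4 - 106*sqrt(2)*c^3 + 154*c^2 - 56*sqrt(2)*c + 16)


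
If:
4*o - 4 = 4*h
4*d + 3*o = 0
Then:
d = -3*o/4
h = o - 1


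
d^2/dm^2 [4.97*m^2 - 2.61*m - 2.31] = 9.94000000000000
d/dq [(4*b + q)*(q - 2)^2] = (q - 2)*(8*b + 3*q - 2)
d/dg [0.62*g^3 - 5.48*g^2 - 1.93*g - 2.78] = 1.86*g^2 - 10.96*g - 1.93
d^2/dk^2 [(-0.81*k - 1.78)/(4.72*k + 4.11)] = (-7.105427357601e-15*k - 47.8844)/(4.72*k + 4.11)^3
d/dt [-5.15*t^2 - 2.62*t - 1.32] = -10.3*t - 2.62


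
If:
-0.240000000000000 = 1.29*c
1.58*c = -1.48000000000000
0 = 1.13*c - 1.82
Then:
No Solution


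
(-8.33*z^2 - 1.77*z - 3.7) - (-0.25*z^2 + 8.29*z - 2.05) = -8.08*z^2 - 10.06*z - 1.65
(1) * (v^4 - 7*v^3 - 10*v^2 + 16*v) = v^4 - 7*v^3 - 10*v^2 + 16*v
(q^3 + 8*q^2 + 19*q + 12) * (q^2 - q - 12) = q^5 + 7*q^4 - q^3 - 103*q^2 - 240*q - 144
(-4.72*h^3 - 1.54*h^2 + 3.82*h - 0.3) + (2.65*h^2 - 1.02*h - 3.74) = -4.72*h^3 + 1.11*h^2 + 2.8*h - 4.04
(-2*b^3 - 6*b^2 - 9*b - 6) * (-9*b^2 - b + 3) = 18*b^5 + 56*b^4 + 81*b^3 + 45*b^2 - 21*b - 18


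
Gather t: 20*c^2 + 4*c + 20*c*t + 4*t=20*c^2 + 4*c + t*(20*c + 4)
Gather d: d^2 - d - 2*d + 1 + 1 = d^2 - 3*d + 2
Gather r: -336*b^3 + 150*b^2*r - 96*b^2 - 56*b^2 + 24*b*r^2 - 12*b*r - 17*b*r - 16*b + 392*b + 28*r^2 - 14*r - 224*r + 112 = -336*b^3 - 152*b^2 + 376*b + r^2*(24*b + 28) + r*(150*b^2 - 29*b - 238) + 112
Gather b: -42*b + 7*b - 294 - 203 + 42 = -35*b - 455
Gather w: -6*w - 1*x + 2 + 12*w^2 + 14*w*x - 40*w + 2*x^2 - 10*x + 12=12*w^2 + w*(14*x - 46) + 2*x^2 - 11*x + 14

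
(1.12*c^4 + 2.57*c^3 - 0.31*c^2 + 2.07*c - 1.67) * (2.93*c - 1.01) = 3.2816*c^5 + 6.3989*c^4 - 3.504*c^3 + 6.3782*c^2 - 6.9838*c + 1.6867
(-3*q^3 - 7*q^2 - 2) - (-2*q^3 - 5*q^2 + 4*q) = -q^3 - 2*q^2 - 4*q - 2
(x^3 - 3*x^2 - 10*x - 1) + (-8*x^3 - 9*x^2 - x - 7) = -7*x^3 - 12*x^2 - 11*x - 8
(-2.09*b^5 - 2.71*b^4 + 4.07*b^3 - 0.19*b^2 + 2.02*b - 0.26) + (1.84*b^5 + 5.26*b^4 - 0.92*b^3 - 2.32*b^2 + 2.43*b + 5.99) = -0.25*b^5 + 2.55*b^4 + 3.15*b^3 - 2.51*b^2 + 4.45*b + 5.73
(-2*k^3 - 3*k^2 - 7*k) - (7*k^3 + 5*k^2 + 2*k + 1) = -9*k^3 - 8*k^2 - 9*k - 1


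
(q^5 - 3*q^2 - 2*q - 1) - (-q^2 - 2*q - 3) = q^5 - 2*q^2 + 2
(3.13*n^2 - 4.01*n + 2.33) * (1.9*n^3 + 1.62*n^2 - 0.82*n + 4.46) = 5.947*n^5 - 2.5484*n^4 - 4.6358*n^3 + 21.0226*n^2 - 19.7952*n + 10.3918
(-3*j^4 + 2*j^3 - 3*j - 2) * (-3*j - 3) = 9*j^5 + 3*j^4 - 6*j^3 + 9*j^2 + 15*j + 6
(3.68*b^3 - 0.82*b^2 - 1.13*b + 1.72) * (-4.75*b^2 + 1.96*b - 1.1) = -17.48*b^5 + 11.1078*b^4 - 0.287700000000001*b^3 - 9.4828*b^2 + 4.6142*b - 1.892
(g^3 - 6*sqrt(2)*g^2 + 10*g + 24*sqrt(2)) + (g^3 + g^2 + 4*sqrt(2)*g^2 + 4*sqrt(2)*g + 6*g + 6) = 2*g^3 - 2*sqrt(2)*g^2 + g^2 + 4*sqrt(2)*g + 16*g + 6 + 24*sqrt(2)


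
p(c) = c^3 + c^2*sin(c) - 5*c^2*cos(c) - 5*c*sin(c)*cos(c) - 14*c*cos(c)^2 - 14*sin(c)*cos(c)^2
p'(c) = 5*c^2*sin(c) + c^2*cos(c) + 3*c^2 + 5*c*sin(c)^2 + 28*c*sin(c)*cos(c) + 2*c*sin(c) - 5*c*cos(c)^2 - 10*c*cos(c) + 28*sin(c)^2*cos(c) - 5*sin(c)*cos(c) - 14*cos(c)^3 - 14*cos(c)^2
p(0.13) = -3.74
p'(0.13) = -28.93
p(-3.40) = 56.48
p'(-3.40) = 41.00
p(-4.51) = -53.81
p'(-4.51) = 137.92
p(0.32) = -8.90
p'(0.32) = -24.33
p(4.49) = 85.86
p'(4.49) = -1.31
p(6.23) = -38.63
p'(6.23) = 14.22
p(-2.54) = 42.04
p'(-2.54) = -62.30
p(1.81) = 12.89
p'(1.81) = 23.43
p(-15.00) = -2503.16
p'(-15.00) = -531.27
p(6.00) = -32.68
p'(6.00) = -60.94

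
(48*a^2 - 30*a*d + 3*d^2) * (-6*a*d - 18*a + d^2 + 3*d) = -288*a^3*d - 864*a^3 + 228*a^2*d^2 + 684*a^2*d - 48*a*d^3 - 144*a*d^2 + 3*d^4 + 9*d^3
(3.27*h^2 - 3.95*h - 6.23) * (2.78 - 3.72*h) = -12.1644*h^3 + 23.7846*h^2 + 12.1946*h - 17.3194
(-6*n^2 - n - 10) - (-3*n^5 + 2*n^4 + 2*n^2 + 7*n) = 3*n^5 - 2*n^4 - 8*n^2 - 8*n - 10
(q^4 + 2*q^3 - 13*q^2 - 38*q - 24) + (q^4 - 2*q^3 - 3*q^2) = 2*q^4 - 16*q^2 - 38*q - 24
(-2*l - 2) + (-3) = -2*l - 5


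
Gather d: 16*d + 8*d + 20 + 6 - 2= 24*d + 24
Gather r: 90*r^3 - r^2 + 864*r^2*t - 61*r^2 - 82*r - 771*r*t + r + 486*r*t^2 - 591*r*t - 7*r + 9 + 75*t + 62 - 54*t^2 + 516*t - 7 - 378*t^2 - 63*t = 90*r^3 + r^2*(864*t - 62) + r*(486*t^2 - 1362*t - 88) - 432*t^2 + 528*t + 64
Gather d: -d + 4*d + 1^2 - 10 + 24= 3*d + 15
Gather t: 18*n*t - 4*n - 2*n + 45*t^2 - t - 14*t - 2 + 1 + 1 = -6*n + 45*t^2 + t*(18*n - 15)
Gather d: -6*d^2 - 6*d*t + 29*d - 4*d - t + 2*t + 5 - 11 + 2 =-6*d^2 + d*(25 - 6*t) + t - 4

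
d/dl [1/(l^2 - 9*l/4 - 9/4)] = 4*(9 - 8*l)/(-4*l^2 + 9*l + 9)^2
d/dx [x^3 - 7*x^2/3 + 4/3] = x*(9*x - 14)/3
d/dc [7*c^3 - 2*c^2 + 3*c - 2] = 21*c^2 - 4*c + 3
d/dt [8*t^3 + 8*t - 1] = 24*t^2 + 8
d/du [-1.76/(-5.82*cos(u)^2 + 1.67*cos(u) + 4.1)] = (20.4864*cos(u) - 2.9392)*sin(u)/(-5.82*cos(u)^2 + 1.67*cos(u) + 4.1)^2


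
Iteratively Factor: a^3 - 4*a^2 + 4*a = (a - 2)*(a^2 - 2*a) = a*(a - 2)*(a - 2)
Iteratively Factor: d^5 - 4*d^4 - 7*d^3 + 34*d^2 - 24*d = (d + 3)*(d^4 - 7*d^3 + 14*d^2 - 8*d) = (d - 2)*(d + 3)*(d^3 - 5*d^2 + 4*d) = (d - 4)*(d - 2)*(d + 3)*(d^2 - d) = (d - 4)*(d - 2)*(d - 1)*(d + 3)*(d)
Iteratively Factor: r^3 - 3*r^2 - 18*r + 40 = (r - 2)*(r^2 - r - 20) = (r - 5)*(r - 2)*(r + 4)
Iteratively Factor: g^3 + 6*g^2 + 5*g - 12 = (g - 1)*(g^2 + 7*g + 12) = (g - 1)*(g + 4)*(g + 3)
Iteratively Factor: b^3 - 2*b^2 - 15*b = (b)*(b^2 - 2*b - 15) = b*(b - 5)*(b + 3)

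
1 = 1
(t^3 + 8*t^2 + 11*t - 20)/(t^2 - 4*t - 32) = (t^2 + 4*t - 5)/(t - 8)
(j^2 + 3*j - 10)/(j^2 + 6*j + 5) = (j - 2)/(j + 1)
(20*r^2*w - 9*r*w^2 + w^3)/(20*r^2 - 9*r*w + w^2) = w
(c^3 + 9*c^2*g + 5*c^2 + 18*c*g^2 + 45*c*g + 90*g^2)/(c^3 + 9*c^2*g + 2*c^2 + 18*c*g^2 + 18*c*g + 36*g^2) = (c + 5)/(c + 2)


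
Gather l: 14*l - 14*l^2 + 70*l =-14*l^2 + 84*l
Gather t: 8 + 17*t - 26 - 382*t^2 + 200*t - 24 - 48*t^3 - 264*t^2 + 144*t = -48*t^3 - 646*t^2 + 361*t - 42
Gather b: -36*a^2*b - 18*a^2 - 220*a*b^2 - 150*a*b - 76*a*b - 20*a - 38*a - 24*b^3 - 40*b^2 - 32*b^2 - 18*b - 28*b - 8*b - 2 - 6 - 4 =-18*a^2 - 58*a - 24*b^3 + b^2*(-220*a - 72) + b*(-36*a^2 - 226*a - 54) - 12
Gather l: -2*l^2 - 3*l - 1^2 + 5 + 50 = -2*l^2 - 3*l + 54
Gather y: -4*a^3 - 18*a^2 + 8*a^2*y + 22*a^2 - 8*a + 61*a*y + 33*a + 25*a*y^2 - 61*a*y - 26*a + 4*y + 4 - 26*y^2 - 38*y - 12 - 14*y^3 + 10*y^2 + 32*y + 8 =-4*a^3 + 4*a^2 - a - 14*y^3 + y^2*(25*a - 16) + y*(8*a^2 - 2)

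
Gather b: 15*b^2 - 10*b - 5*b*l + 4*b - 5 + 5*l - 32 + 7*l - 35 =15*b^2 + b*(-5*l - 6) + 12*l - 72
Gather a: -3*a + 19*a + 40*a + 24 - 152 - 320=56*a - 448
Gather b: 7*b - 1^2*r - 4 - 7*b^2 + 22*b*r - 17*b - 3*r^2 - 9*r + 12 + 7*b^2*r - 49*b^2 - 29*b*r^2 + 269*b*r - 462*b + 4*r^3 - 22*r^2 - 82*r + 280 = b^2*(7*r - 56) + b*(-29*r^2 + 291*r - 472) + 4*r^3 - 25*r^2 - 92*r + 288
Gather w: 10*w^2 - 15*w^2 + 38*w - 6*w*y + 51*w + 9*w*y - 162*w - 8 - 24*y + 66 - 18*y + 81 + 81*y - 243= -5*w^2 + w*(3*y - 73) + 39*y - 104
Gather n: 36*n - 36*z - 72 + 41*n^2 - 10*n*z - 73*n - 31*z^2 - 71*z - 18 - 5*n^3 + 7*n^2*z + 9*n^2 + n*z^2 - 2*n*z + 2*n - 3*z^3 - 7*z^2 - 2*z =-5*n^3 + n^2*(7*z + 50) + n*(z^2 - 12*z - 35) - 3*z^3 - 38*z^2 - 109*z - 90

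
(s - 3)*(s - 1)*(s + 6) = s^3 + 2*s^2 - 21*s + 18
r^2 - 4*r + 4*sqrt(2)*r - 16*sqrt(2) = (r - 4)*(r + 4*sqrt(2))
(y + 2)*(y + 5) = y^2 + 7*y + 10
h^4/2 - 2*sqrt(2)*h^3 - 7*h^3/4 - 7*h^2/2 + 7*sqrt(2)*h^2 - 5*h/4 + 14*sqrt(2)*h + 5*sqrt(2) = (h/2 + 1/2)*(h - 5)*(h + 1/2)*(h - 4*sqrt(2))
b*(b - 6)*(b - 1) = b^3 - 7*b^2 + 6*b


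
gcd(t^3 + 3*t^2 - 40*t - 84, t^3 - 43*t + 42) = t^2 + t - 42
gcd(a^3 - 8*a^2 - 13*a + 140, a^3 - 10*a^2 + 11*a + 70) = a^2 - 12*a + 35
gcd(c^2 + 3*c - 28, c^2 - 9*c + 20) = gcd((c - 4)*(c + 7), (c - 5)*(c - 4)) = c - 4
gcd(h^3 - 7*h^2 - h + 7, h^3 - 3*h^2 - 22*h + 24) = h - 1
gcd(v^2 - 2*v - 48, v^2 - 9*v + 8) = v - 8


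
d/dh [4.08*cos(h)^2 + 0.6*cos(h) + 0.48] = -(8.16*cos(h) + 0.6)*sin(h)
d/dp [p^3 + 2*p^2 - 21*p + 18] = 3*p^2 + 4*p - 21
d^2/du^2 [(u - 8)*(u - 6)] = 2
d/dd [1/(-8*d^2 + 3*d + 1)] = (16*d - 3)/(-8*d^2 + 3*d + 1)^2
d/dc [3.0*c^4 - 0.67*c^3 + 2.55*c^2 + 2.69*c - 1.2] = 12.0*c^3 - 2.01*c^2 + 5.1*c + 2.69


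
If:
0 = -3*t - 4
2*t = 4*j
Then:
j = -2/3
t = -4/3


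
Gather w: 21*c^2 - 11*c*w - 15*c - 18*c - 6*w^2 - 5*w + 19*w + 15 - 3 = 21*c^2 - 33*c - 6*w^2 + w*(14 - 11*c) + 12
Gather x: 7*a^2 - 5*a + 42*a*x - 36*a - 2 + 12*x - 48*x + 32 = 7*a^2 - 41*a + x*(42*a - 36) + 30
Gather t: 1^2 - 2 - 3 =-4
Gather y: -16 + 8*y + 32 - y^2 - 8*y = 16 - y^2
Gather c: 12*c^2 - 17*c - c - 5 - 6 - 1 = 12*c^2 - 18*c - 12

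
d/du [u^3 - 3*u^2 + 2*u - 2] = 3*u^2 - 6*u + 2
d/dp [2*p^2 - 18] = 4*p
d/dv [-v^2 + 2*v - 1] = 2 - 2*v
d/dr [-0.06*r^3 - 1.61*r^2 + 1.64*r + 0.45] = -0.18*r^2 - 3.22*r + 1.64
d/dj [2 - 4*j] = -4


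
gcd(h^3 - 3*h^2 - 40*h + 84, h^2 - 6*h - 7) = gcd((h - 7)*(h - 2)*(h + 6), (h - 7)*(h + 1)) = h - 7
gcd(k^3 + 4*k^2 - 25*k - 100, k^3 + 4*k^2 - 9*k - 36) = k + 4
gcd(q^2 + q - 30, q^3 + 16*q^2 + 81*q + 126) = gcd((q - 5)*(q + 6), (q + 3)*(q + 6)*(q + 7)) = q + 6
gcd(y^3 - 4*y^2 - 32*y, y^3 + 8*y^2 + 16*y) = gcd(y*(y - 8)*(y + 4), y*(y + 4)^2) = y^2 + 4*y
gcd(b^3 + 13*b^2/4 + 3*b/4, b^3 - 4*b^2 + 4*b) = b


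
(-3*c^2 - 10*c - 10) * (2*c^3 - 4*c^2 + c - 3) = -6*c^5 - 8*c^4 + 17*c^3 + 39*c^2 + 20*c + 30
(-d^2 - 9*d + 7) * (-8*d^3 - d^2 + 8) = 8*d^5 + 73*d^4 - 47*d^3 - 15*d^2 - 72*d + 56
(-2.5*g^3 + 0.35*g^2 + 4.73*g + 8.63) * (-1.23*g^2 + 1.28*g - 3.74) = 3.075*g^5 - 3.6305*g^4 + 3.9801*g^3 - 5.8695*g^2 - 6.6438*g - 32.2762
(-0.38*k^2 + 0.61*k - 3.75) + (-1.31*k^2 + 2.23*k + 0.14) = -1.69*k^2 + 2.84*k - 3.61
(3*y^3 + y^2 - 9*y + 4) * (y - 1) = 3*y^4 - 2*y^3 - 10*y^2 + 13*y - 4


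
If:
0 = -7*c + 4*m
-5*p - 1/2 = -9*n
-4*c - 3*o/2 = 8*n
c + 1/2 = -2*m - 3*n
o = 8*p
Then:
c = -46/303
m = -161/606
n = 37/606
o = 8/101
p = 1/101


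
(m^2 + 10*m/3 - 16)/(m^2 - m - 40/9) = 3*(m + 6)/(3*m + 5)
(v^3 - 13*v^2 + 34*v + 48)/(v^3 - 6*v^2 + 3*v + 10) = (v^2 - 14*v + 48)/(v^2 - 7*v + 10)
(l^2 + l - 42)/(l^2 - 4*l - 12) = (l + 7)/(l + 2)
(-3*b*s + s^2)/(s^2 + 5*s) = (-3*b + s)/(s + 5)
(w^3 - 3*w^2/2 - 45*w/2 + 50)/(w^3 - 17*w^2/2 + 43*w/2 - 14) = (2*w^2 + 5*w - 25)/(2*w^2 - 9*w + 7)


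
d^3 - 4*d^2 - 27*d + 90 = (d - 6)*(d - 3)*(d + 5)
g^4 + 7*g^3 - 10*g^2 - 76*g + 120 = (g - 2)^2*(g + 5)*(g + 6)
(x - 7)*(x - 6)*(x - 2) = x^3 - 15*x^2 + 68*x - 84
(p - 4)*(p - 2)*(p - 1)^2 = p^4 - 8*p^3 + 21*p^2 - 22*p + 8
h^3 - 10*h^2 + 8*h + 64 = (h - 8)*(h - 4)*(h + 2)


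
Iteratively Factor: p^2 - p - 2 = (p - 2)*(p + 1)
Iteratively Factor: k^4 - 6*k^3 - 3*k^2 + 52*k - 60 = (k - 5)*(k^3 - k^2 - 8*k + 12) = (k - 5)*(k - 2)*(k^2 + k - 6) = (k - 5)*(k - 2)^2*(k + 3)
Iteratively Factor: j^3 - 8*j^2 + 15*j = (j)*(j^2 - 8*j + 15) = j*(j - 5)*(j - 3)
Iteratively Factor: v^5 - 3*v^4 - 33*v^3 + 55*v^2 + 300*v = (v - 5)*(v^4 + 2*v^3 - 23*v^2 - 60*v) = (v - 5)^2*(v^3 + 7*v^2 + 12*v) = (v - 5)^2*(v + 3)*(v^2 + 4*v) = (v - 5)^2*(v + 3)*(v + 4)*(v)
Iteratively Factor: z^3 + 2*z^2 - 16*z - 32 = (z + 4)*(z^2 - 2*z - 8) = (z - 4)*(z + 4)*(z + 2)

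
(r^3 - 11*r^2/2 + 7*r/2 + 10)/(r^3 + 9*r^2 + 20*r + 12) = (r^2 - 13*r/2 + 10)/(r^2 + 8*r + 12)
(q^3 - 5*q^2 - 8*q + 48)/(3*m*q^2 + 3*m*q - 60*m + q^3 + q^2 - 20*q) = (q^2 - q - 12)/(3*m*q + 15*m + q^2 + 5*q)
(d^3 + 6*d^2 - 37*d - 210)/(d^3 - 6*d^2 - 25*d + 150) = (d + 7)/(d - 5)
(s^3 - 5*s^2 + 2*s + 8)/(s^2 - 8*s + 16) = (s^2 - s - 2)/(s - 4)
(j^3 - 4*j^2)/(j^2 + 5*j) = j*(j - 4)/(j + 5)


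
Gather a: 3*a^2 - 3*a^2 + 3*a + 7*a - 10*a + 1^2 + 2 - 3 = 0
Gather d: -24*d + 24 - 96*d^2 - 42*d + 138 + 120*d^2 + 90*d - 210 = 24*d^2 + 24*d - 48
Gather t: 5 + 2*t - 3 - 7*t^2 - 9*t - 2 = -7*t^2 - 7*t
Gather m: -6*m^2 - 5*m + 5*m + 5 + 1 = 6 - 6*m^2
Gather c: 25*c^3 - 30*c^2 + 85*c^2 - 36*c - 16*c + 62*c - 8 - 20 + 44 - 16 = 25*c^3 + 55*c^2 + 10*c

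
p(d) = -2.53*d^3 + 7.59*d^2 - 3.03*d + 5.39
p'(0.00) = -3.03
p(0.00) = 5.39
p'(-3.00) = -116.88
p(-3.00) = 151.10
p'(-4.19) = -199.88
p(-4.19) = 337.44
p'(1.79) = -0.18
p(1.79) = 9.78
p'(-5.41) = -307.30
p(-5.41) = 644.53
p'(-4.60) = -233.46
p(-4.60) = 426.19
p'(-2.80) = -105.04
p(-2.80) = 128.92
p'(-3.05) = -119.93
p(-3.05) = 157.02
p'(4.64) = -96.00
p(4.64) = -98.00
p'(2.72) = -17.89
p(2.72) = 2.39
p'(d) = -7.59*d^2 + 15.18*d - 3.03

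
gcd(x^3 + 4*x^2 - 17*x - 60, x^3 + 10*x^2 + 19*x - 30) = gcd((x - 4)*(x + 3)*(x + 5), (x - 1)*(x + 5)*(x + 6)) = x + 5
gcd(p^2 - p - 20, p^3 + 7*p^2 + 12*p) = p + 4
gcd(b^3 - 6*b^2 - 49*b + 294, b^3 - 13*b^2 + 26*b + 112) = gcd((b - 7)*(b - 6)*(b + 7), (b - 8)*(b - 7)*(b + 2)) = b - 7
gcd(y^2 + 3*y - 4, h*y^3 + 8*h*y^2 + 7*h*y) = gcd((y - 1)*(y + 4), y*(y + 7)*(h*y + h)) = 1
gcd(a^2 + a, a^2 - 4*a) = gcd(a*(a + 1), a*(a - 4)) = a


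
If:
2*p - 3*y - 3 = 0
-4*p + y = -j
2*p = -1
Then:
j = -2/3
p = -1/2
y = -4/3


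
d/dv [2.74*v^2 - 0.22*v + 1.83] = 5.48*v - 0.22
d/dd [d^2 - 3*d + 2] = 2*d - 3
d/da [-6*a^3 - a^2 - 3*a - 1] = -18*a^2 - 2*a - 3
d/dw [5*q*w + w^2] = 5*q + 2*w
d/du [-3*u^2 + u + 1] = 1 - 6*u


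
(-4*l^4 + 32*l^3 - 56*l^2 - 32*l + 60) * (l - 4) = -4*l^5 + 48*l^4 - 184*l^3 + 192*l^2 + 188*l - 240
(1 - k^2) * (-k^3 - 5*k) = k^5 + 4*k^3 - 5*k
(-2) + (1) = -1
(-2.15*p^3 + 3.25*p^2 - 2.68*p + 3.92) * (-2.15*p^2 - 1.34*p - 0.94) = 4.6225*p^5 - 4.1065*p^4 + 3.428*p^3 - 7.8918*p^2 - 2.7336*p - 3.6848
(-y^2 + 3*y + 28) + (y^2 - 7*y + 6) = 34 - 4*y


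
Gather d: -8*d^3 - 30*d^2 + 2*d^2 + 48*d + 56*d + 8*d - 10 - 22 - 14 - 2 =-8*d^3 - 28*d^2 + 112*d - 48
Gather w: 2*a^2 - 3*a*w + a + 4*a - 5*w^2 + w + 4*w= 2*a^2 + 5*a - 5*w^2 + w*(5 - 3*a)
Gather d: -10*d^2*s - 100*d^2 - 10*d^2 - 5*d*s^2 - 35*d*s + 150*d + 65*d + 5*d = d^2*(-10*s - 110) + d*(-5*s^2 - 35*s + 220)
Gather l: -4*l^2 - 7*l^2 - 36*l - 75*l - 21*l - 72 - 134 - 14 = -11*l^2 - 132*l - 220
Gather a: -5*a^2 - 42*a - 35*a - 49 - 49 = -5*a^2 - 77*a - 98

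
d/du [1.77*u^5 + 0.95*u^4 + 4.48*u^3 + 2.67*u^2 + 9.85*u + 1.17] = 8.85*u^4 + 3.8*u^3 + 13.44*u^2 + 5.34*u + 9.85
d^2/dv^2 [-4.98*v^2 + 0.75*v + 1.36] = -9.96000000000000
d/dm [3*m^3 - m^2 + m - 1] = 9*m^2 - 2*m + 1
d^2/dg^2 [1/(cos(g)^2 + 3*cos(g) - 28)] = (-4*sin(g)^4 + 123*sin(g)^2 - 291*cos(g)/4 - 9*cos(3*g)/4 - 45)/((cos(g) - 4)^3*(cos(g) + 7)^3)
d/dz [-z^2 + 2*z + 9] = 2 - 2*z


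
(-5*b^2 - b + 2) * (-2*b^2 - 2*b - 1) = 10*b^4 + 12*b^3 + 3*b^2 - 3*b - 2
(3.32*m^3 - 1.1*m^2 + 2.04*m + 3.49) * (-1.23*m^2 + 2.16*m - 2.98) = -4.0836*m^5 + 8.5242*m^4 - 14.7788*m^3 + 3.3917*m^2 + 1.4592*m - 10.4002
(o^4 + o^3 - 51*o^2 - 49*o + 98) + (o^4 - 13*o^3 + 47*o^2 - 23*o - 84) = 2*o^4 - 12*o^3 - 4*o^2 - 72*o + 14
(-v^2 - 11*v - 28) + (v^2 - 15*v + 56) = 28 - 26*v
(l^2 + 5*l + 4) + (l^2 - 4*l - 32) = 2*l^2 + l - 28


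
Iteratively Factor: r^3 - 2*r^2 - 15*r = (r - 5)*(r^2 + 3*r) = (r - 5)*(r + 3)*(r)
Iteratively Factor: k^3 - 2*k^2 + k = (k)*(k^2 - 2*k + 1) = k*(k - 1)*(k - 1)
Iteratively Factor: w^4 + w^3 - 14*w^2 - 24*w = (w)*(w^3 + w^2 - 14*w - 24) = w*(w + 3)*(w^2 - 2*w - 8) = w*(w - 4)*(w + 3)*(w + 2)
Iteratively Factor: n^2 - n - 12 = (n - 4)*(n + 3)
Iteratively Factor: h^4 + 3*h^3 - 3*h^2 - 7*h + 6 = (h - 1)*(h^3 + 4*h^2 + h - 6) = (h - 1)*(h + 2)*(h^2 + 2*h - 3) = (h - 1)*(h + 2)*(h + 3)*(h - 1)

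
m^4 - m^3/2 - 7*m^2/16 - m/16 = m*(m - 1)*(m + 1/4)^2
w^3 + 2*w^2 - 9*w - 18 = (w - 3)*(w + 2)*(w + 3)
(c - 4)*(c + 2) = c^2 - 2*c - 8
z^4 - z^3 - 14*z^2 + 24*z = z*(z - 3)*(z - 2)*(z + 4)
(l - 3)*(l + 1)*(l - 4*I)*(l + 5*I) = l^4 - 2*l^3 + I*l^3 + 17*l^2 - 2*I*l^2 - 40*l - 3*I*l - 60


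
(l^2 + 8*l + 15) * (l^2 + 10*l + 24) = l^4 + 18*l^3 + 119*l^2 + 342*l + 360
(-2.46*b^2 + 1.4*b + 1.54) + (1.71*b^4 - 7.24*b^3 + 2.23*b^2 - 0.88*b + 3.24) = 1.71*b^4 - 7.24*b^3 - 0.23*b^2 + 0.52*b + 4.78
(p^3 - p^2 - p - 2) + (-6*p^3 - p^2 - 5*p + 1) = -5*p^3 - 2*p^2 - 6*p - 1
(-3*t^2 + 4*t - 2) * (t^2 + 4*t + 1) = -3*t^4 - 8*t^3 + 11*t^2 - 4*t - 2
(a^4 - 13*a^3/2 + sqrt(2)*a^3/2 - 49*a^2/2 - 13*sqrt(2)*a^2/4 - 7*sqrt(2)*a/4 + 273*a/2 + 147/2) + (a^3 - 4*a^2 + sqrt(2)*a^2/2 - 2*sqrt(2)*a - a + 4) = a^4 - 11*a^3/2 + sqrt(2)*a^3/2 - 57*a^2/2 - 11*sqrt(2)*a^2/4 - 15*sqrt(2)*a/4 + 271*a/2 + 155/2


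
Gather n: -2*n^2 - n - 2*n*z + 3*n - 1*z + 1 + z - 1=-2*n^2 + n*(2 - 2*z)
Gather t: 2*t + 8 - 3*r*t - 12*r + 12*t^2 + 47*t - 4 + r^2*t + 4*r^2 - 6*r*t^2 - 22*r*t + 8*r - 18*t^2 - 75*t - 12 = 4*r^2 - 4*r + t^2*(-6*r - 6) + t*(r^2 - 25*r - 26) - 8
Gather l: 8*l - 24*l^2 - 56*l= -24*l^2 - 48*l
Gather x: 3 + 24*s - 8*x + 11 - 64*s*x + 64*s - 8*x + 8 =88*s + x*(-64*s - 16) + 22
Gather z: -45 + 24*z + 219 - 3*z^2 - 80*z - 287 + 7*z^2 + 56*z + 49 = 4*z^2 - 64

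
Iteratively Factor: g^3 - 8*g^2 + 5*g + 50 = (g - 5)*(g^2 - 3*g - 10) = (g - 5)^2*(g + 2)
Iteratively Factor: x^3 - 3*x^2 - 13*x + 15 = (x - 5)*(x^2 + 2*x - 3) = (x - 5)*(x - 1)*(x + 3)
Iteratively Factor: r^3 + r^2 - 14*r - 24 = (r + 2)*(r^2 - r - 12) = (r - 4)*(r + 2)*(r + 3)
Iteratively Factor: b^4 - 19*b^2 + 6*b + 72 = (b + 4)*(b^3 - 4*b^2 - 3*b + 18) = (b + 2)*(b + 4)*(b^2 - 6*b + 9) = (b - 3)*(b + 2)*(b + 4)*(b - 3)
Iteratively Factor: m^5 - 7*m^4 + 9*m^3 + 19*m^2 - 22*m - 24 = (m + 1)*(m^4 - 8*m^3 + 17*m^2 + 2*m - 24) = (m - 2)*(m + 1)*(m^3 - 6*m^2 + 5*m + 12) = (m - 2)*(m + 1)^2*(m^2 - 7*m + 12) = (m - 3)*(m - 2)*(m + 1)^2*(m - 4)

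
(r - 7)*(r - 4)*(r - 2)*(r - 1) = r^4 - 14*r^3 + 63*r^2 - 106*r + 56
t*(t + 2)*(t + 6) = t^3 + 8*t^2 + 12*t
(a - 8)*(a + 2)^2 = a^3 - 4*a^2 - 28*a - 32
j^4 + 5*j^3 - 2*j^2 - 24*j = j*(j - 2)*(j + 3)*(j + 4)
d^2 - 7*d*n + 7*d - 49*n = (d + 7)*(d - 7*n)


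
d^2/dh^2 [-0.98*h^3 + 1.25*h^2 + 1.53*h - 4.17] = 2.5 - 5.88*h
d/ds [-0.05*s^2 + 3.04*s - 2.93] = 3.04 - 0.1*s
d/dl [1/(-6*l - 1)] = 6/(6*l + 1)^2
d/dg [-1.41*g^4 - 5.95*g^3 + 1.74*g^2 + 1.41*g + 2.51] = -5.64*g^3 - 17.85*g^2 + 3.48*g + 1.41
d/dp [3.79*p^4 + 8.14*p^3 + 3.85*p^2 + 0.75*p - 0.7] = 15.16*p^3 + 24.42*p^2 + 7.7*p + 0.75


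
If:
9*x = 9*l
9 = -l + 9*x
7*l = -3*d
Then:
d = -21/8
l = 9/8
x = 9/8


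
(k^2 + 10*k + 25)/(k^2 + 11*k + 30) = (k + 5)/(k + 6)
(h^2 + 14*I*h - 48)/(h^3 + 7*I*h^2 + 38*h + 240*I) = (h + 6*I)/(h^2 - I*h + 30)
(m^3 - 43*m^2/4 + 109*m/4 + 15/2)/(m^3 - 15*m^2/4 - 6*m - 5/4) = (m - 6)/(m + 1)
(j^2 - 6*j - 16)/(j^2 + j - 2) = (j - 8)/(j - 1)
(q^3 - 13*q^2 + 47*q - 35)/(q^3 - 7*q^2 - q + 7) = (q - 5)/(q + 1)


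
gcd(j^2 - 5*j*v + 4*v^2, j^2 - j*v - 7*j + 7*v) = -j + v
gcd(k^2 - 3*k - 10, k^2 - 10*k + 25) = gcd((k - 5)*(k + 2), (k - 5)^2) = k - 5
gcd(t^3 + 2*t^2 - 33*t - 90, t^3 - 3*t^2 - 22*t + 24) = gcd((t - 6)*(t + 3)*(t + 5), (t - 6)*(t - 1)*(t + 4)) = t - 6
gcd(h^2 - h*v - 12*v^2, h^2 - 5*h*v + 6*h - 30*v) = 1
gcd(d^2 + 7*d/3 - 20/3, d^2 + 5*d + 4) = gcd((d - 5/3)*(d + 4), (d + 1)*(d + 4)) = d + 4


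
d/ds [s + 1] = 1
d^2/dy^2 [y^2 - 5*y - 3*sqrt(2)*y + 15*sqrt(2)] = 2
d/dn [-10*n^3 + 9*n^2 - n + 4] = -30*n^2 + 18*n - 1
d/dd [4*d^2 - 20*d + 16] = 8*d - 20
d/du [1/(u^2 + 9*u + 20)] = (-2*u - 9)/(u^2 + 9*u + 20)^2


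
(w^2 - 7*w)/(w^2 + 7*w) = (w - 7)/(w + 7)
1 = 1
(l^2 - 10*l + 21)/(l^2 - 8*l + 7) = (l - 3)/(l - 1)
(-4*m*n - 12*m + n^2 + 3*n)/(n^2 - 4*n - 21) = (-4*m + n)/(n - 7)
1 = 1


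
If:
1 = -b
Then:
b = -1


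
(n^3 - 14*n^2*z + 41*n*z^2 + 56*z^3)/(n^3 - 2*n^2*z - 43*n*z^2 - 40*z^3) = (n - 7*z)/(n + 5*z)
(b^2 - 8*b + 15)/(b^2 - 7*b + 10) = (b - 3)/(b - 2)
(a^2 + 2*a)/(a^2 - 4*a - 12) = a/(a - 6)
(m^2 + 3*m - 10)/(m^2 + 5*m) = (m - 2)/m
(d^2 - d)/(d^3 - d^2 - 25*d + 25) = d/(d^2 - 25)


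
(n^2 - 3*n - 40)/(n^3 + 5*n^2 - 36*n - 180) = (n - 8)/(n^2 - 36)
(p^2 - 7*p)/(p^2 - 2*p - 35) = p/(p + 5)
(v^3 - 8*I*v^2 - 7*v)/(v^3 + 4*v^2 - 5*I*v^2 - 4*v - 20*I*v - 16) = v*(v - 7*I)/(v^2 + 4*v*(1 - I) - 16*I)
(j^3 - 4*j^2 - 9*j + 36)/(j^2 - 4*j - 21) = (j^2 - 7*j + 12)/(j - 7)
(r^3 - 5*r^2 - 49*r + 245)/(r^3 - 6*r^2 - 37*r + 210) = (r + 7)/(r + 6)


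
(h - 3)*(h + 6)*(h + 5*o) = h^3 + 5*h^2*o + 3*h^2 + 15*h*o - 18*h - 90*o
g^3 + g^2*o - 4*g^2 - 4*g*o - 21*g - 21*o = (g - 7)*(g + 3)*(g + o)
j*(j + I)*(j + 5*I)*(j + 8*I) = j^4 + 14*I*j^3 - 53*j^2 - 40*I*j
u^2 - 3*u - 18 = (u - 6)*(u + 3)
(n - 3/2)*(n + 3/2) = n^2 - 9/4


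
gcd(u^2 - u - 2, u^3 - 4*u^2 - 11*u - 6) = u + 1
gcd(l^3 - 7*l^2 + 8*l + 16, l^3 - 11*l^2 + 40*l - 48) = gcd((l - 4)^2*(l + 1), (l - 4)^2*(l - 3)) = l^2 - 8*l + 16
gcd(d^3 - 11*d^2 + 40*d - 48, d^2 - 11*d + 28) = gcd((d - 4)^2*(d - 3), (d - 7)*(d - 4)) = d - 4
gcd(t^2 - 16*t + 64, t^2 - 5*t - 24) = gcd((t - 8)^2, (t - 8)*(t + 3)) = t - 8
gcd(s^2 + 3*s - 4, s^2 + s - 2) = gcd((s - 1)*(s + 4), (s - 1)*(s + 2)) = s - 1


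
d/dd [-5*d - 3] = -5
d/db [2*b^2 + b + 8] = 4*b + 1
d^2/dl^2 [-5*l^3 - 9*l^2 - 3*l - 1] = -30*l - 18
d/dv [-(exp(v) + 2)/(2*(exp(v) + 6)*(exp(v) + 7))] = (exp(2*v) + 4*exp(v) - 16)*exp(v)/(2*(exp(4*v) + 26*exp(3*v) + 253*exp(2*v) + 1092*exp(v) + 1764))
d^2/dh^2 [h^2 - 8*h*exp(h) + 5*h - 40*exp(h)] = -8*h*exp(h) - 56*exp(h) + 2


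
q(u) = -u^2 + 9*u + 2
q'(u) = 9 - 2*u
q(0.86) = 9.00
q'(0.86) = 7.28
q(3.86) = 21.84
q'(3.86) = 1.28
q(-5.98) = -87.58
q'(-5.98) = 20.96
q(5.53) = 21.19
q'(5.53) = -2.06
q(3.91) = 21.90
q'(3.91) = 1.18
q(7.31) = 14.35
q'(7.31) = -5.62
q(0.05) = 2.45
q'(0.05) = 8.90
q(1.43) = 12.83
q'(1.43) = 6.14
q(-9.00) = -160.00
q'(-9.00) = 27.00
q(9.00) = 2.00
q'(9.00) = -9.00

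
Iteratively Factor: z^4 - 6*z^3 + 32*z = (z)*(z^3 - 6*z^2 + 32) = z*(z - 4)*(z^2 - 2*z - 8) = z*(z - 4)^2*(z + 2)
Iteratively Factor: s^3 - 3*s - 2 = (s + 1)*(s^2 - s - 2) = (s + 1)^2*(s - 2)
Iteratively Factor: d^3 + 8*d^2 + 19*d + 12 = (d + 4)*(d^2 + 4*d + 3) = (d + 1)*(d + 4)*(d + 3)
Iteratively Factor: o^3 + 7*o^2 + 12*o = (o + 3)*(o^2 + 4*o) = o*(o + 3)*(o + 4)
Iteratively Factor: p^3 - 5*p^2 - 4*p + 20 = (p - 2)*(p^2 - 3*p - 10) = (p - 5)*(p - 2)*(p + 2)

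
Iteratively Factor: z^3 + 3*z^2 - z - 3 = (z + 1)*(z^2 + 2*z - 3) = (z - 1)*(z + 1)*(z + 3)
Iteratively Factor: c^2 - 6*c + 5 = (c - 5)*(c - 1)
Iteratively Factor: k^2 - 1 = (k - 1)*(k + 1)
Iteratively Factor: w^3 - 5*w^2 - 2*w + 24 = (w + 2)*(w^2 - 7*w + 12) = (w - 4)*(w + 2)*(w - 3)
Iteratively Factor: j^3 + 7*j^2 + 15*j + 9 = (j + 3)*(j^2 + 4*j + 3) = (j + 3)^2*(j + 1)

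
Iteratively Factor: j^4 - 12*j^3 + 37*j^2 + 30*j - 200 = (j - 5)*(j^3 - 7*j^2 + 2*j + 40) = (j - 5)^2*(j^2 - 2*j - 8) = (j - 5)^2*(j + 2)*(j - 4)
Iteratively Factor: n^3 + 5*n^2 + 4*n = (n + 1)*(n^2 + 4*n) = (n + 1)*(n + 4)*(n)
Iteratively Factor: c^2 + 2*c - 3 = (c - 1)*(c + 3)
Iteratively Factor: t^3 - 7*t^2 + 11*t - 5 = (t - 5)*(t^2 - 2*t + 1) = (t - 5)*(t - 1)*(t - 1)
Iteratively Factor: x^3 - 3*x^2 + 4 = (x - 2)*(x^2 - x - 2) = (x - 2)*(x + 1)*(x - 2)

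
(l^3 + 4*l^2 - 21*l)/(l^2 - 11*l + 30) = l*(l^2 + 4*l - 21)/(l^2 - 11*l + 30)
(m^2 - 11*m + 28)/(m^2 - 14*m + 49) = (m - 4)/(m - 7)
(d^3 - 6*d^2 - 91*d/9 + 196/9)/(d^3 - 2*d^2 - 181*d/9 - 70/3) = (3*d^2 - 25*d + 28)/(3*d^2 - 13*d - 30)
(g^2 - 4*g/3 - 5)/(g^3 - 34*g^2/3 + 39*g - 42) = (3*g + 5)/(3*g^2 - 25*g + 42)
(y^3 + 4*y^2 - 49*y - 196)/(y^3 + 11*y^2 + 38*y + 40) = (y^2 - 49)/(y^2 + 7*y + 10)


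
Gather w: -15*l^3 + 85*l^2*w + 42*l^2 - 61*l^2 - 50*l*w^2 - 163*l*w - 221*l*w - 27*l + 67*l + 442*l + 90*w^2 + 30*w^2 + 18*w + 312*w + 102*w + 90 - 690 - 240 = -15*l^3 - 19*l^2 + 482*l + w^2*(120 - 50*l) + w*(85*l^2 - 384*l + 432) - 840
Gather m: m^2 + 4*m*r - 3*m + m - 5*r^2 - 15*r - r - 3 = m^2 + m*(4*r - 2) - 5*r^2 - 16*r - 3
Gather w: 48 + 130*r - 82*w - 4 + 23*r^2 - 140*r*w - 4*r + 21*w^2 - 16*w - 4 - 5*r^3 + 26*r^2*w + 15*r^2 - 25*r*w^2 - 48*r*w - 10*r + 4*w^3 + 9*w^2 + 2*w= -5*r^3 + 38*r^2 + 116*r + 4*w^3 + w^2*(30 - 25*r) + w*(26*r^2 - 188*r - 96) + 40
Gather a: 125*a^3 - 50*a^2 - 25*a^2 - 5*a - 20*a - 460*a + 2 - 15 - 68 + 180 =125*a^3 - 75*a^2 - 485*a + 99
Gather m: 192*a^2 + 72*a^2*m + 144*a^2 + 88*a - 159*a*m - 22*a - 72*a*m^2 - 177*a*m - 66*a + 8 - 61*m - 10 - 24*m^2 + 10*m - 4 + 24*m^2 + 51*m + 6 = 336*a^2 - 72*a*m^2 + m*(72*a^2 - 336*a)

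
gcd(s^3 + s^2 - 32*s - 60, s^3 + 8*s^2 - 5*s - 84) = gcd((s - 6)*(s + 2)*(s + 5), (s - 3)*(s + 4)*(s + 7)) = 1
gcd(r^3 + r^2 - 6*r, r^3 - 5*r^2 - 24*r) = r^2 + 3*r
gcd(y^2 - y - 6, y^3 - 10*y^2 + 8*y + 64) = y + 2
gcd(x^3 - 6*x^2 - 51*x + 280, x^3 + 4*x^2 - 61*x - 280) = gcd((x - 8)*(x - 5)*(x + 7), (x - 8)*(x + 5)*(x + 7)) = x^2 - x - 56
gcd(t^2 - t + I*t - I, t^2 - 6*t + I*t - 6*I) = t + I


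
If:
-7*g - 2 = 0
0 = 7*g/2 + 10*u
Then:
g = -2/7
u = 1/10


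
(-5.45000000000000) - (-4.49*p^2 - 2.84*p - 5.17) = 4.49*p^2 + 2.84*p - 0.28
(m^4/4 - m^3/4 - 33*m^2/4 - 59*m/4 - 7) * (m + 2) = m^5/4 + m^4/4 - 35*m^3/4 - 125*m^2/4 - 73*m/2 - 14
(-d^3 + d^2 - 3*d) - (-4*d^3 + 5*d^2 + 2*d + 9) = 3*d^3 - 4*d^2 - 5*d - 9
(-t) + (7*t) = 6*t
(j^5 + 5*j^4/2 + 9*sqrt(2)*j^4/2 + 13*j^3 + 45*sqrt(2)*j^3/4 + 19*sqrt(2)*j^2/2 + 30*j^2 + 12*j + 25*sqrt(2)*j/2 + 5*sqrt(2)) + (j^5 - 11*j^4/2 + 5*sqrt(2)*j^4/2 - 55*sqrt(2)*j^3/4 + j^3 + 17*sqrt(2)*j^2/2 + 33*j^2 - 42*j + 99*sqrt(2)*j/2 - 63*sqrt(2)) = 2*j^5 - 3*j^4 + 7*sqrt(2)*j^4 - 5*sqrt(2)*j^3/2 + 14*j^3 + 18*sqrt(2)*j^2 + 63*j^2 - 30*j + 62*sqrt(2)*j - 58*sqrt(2)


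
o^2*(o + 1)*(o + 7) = o^4 + 8*o^3 + 7*o^2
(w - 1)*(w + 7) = w^2 + 6*w - 7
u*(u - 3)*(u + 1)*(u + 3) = u^4 + u^3 - 9*u^2 - 9*u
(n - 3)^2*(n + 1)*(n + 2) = n^4 - 3*n^3 - 7*n^2 + 15*n + 18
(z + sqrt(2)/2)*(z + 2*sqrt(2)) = z^2 + 5*sqrt(2)*z/2 + 2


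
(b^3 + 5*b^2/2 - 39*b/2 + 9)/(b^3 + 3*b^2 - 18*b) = (b - 1/2)/b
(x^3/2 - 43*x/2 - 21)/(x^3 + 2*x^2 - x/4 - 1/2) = 2*(x^3 - 43*x - 42)/(4*x^3 + 8*x^2 - x - 2)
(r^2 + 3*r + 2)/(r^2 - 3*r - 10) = (r + 1)/(r - 5)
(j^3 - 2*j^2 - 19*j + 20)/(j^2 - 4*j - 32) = (j^2 - 6*j + 5)/(j - 8)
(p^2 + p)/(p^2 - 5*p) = (p + 1)/(p - 5)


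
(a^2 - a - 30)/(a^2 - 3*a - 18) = (a + 5)/(a + 3)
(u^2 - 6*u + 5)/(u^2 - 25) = (u - 1)/(u + 5)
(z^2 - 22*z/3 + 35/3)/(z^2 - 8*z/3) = (3*z^2 - 22*z + 35)/(z*(3*z - 8))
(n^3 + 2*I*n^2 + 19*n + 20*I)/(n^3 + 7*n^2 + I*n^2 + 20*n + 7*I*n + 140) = (n + I)/(n + 7)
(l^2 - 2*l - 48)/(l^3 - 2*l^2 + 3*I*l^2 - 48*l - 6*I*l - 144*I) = 1/(l + 3*I)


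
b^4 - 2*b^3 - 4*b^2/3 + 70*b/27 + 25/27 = (b - 5/3)^2*(b + 1/3)*(b + 1)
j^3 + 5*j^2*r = j^2*(j + 5*r)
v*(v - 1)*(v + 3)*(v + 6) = v^4 + 8*v^3 + 9*v^2 - 18*v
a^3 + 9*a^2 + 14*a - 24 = (a - 1)*(a + 4)*(a + 6)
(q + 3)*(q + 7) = q^2 + 10*q + 21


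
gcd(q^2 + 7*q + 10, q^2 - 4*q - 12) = q + 2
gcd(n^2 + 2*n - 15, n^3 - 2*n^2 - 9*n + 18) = n - 3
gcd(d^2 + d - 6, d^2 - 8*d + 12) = d - 2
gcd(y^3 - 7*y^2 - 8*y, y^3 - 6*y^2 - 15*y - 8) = y^2 - 7*y - 8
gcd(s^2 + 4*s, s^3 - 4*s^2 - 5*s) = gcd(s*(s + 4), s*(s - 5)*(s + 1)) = s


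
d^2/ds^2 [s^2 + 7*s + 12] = 2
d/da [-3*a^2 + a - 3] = 1 - 6*a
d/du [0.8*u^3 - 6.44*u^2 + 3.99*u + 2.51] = 2.4*u^2 - 12.88*u + 3.99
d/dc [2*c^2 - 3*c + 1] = 4*c - 3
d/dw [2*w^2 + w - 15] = 4*w + 1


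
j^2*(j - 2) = j^3 - 2*j^2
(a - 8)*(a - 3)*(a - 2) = a^3 - 13*a^2 + 46*a - 48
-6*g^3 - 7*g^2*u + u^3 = (-3*g + u)*(g + u)*(2*g + u)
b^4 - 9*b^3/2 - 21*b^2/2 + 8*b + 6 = (b - 6)*(b - 1)*(b + 1/2)*(b + 2)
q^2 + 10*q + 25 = (q + 5)^2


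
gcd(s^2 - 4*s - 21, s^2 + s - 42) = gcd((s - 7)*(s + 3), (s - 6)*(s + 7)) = 1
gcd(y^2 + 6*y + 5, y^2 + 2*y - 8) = 1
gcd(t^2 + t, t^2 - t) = t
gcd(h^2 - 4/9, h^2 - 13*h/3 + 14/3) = 1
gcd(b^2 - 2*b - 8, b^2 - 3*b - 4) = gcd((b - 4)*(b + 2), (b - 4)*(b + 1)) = b - 4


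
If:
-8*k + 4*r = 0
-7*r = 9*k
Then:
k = 0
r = 0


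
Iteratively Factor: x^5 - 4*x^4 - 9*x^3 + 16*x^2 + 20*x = (x - 2)*(x^4 - 2*x^3 - 13*x^2 - 10*x) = (x - 2)*(x + 1)*(x^3 - 3*x^2 - 10*x) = (x - 2)*(x + 1)*(x + 2)*(x^2 - 5*x) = (x - 5)*(x - 2)*(x + 1)*(x + 2)*(x)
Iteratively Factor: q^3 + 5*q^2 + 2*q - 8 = (q + 2)*(q^2 + 3*q - 4) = (q + 2)*(q + 4)*(q - 1)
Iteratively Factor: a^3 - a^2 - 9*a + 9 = (a - 1)*(a^2 - 9) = (a - 1)*(a + 3)*(a - 3)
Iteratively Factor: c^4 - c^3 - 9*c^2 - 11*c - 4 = (c + 1)*(c^3 - 2*c^2 - 7*c - 4) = (c + 1)^2*(c^2 - 3*c - 4) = (c + 1)^3*(c - 4)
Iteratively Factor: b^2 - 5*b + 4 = (b - 1)*(b - 4)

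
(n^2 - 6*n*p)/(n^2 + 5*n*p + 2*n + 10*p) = n*(n - 6*p)/(n^2 + 5*n*p + 2*n + 10*p)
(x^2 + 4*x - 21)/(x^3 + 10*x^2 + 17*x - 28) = (x - 3)/(x^2 + 3*x - 4)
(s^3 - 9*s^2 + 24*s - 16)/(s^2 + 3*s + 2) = (s^3 - 9*s^2 + 24*s - 16)/(s^2 + 3*s + 2)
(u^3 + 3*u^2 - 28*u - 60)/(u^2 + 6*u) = u - 3 - 10/u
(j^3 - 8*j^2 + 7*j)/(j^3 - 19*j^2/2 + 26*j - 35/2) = 2*j*(j - 7)/(2*j^2 - 17*j + 35)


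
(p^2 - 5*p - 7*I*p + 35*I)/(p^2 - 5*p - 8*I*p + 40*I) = (p - 7*I)/(p - 8*I)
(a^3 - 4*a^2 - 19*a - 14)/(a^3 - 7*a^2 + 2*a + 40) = (a^2 - 6*a - 7)/(a^2 - 9*a + 20)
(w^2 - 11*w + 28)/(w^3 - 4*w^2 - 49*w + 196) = 1/(w + 7)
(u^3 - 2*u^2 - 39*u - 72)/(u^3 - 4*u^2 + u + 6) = (u^3 - 2*u^2 - 39*u - 72)/(u^3 - 4*u^2 + u + 6)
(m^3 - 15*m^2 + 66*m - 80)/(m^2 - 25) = (m^2 - 10*m + 16)/(m + 5)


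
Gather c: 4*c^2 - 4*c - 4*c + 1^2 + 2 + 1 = 4*c^2 - 8*c + 4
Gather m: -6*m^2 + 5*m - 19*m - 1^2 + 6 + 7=-6*m^2 - 14*m + 12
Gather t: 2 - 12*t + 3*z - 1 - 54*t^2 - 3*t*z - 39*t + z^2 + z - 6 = -54*t^2 + t*(-3*z - 51) + z^2 + 4*z - 5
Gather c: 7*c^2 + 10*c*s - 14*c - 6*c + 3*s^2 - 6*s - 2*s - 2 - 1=7*c^2 + c*(10*s - 20) + 3*s^2 - 8*s - 3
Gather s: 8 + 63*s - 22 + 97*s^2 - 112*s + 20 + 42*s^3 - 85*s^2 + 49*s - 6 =42*s^3 + 12*s^2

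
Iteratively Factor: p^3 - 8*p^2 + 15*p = (p - 5)*(p^2 - 3*p) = p*(p - 5)*(p - 3)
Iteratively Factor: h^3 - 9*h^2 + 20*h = (h - 5)*(h^2 - 4*h) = h*(h - 5)*(h - 4)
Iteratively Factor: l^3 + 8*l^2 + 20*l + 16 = (l + 2)*(l^2 + 6*l + 8) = (l + 2)*(l + 4)*(l + 2)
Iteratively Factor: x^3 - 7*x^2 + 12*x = (x - 3)*(x^2 - 4*x) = x*(x - 3)*(x - 4)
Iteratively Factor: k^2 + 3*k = (k)*(k + 3)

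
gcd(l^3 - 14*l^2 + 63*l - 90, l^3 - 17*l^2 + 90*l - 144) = l^2 - 9*l + 18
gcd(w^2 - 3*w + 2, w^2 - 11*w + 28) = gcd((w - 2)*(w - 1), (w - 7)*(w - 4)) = 1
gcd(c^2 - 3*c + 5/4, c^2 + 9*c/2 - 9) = 1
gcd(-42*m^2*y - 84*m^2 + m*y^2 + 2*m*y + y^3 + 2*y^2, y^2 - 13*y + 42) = 1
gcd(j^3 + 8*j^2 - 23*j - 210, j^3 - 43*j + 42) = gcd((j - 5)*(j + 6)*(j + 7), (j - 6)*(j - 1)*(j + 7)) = j + 7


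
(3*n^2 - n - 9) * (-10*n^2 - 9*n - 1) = -30*n^4 - 17*n^3 + 96*n^2 + 82*n + 9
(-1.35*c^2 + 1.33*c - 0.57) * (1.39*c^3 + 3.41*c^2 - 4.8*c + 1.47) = -1.8765*c^5 - 2.7548*c^4 + 10.223*c^3 - 10.3122*c^2 + 4.6911*c - 0.8379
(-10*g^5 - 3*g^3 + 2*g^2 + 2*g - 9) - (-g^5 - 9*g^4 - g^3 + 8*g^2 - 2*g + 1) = -9*g^5 + 9*g^4 - 2*g^3 - 6*g^2 + 4*g - 10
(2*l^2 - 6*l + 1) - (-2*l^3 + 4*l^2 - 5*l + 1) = 2*l^3 - 2*l^2 - l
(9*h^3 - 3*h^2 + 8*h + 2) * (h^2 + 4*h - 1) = 9*h^5 + 33*h^4 - 13*h^3 + 37*h^2 - 2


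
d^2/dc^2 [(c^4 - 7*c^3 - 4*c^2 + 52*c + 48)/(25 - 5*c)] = 2*(-3*c^4 + 47*c^3 - 255*c^2 + 525*c - 208)/(5*(c^3 - 15*c^2 + 75*c - 125))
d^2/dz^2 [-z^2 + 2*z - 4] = -2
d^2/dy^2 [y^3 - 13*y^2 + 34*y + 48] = 6*y - 26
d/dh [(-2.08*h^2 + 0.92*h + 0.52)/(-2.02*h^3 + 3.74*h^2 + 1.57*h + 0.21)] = (-4.2016*h^4 + 3.7168*h^3 - 3.5552*h^2 - 4.7632*h - 0.6232)/(4.0804*h^6 - 15.1096*h^5 + 7.6448*h^4 + 10.8952*h^3 + 4.0357*h^2 + 0.6594*h + 0.0441)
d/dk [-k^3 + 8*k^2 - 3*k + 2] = -3*k^2 + 16*k - 3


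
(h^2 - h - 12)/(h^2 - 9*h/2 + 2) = 2*(h + 3)/(2*h - 1)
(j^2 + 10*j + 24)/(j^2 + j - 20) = (j^2 + 10*j + 24)/(j^2 + j - 20)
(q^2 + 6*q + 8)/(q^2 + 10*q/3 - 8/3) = 3*(q + 2)/(3*q - 2)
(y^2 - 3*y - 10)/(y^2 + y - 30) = (y + 2)/(y + 6)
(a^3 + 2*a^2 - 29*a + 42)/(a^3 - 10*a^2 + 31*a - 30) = (a + 7)/(a - 5)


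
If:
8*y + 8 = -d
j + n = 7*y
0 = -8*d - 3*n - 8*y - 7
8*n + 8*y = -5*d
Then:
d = -4/11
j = -173/22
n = 13/11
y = -21/22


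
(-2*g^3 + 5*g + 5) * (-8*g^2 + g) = 16*g^5 - 2*g^4 - 40*g^3 - 35*g^2 + 5*g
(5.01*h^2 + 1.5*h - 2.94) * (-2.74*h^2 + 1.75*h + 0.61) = -13.7274*h^4 + 4.6575*h^3 + 13.7367*h^2 - 4.23*h - 1.7934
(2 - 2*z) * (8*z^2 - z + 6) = -16*z^3 + 18*z^2 - 14*z + 12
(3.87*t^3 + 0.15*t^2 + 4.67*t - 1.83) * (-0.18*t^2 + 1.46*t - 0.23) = -0.6966*t^5 + 5.6232*t^4 - 1.5117*t^3 + 7.1131*t^2 - 3.7459*t + 0.4209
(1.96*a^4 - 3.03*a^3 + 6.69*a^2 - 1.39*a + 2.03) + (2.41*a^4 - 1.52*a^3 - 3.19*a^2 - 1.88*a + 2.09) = 4.37*a^4 - 4.55*a^3 + 3.5*a^2 - 3.27*a + 4.12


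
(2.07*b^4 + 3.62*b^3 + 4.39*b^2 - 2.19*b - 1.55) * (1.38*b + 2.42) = 2.8566*b^5 + 10.005*b^4 + 14.8186*b^3 + 7.6016*b^2 - 7.4388*b - 3.751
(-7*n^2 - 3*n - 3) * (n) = -7*n^3 - 3*n^2 - 3*n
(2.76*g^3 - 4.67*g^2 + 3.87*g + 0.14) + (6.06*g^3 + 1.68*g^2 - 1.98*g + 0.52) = 8.82*g^3 - 2.99*g^2 + 1.89*g + 0.66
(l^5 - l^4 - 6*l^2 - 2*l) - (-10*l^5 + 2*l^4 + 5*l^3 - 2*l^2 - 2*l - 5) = 11*l^5 - 3*l^4 - 5*l^3 - 4*l^2 + 5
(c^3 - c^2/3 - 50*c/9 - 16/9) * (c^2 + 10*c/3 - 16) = c^5 + 3*c^4 - 68*c^3/3 - 404*c^2/27 + 2240*c/27 + 256/9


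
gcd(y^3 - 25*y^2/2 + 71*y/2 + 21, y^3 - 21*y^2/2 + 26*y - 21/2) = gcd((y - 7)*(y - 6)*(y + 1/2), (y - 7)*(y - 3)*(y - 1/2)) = y - 7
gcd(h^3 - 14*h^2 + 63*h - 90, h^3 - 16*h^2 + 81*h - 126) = h^2 - 9*h + 18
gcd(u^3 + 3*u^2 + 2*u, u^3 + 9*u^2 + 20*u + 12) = u^2 + 3*u + 2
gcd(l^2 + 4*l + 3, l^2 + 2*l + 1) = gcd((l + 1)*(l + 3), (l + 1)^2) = l + 1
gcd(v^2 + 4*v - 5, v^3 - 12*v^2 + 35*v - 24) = v - 1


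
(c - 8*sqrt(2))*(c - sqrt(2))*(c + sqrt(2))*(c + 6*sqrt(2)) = c^4 - 2*sqrt(2)*c^3 - 98*c^2 + 4*sqrt(2)*c + 192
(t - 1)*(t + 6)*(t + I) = t^3 + 5*t^2 + I*t^2 - 6*t + 5*I*t - 6*I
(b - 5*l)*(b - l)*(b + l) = b^3 - 5*b^2*l - b*l^2 + 5*l^3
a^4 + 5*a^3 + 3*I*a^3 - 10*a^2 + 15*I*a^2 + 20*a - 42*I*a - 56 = (a - 2)*(a + 7)*(a - I)*(a + 4*I)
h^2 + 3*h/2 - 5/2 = (h - 1)*(h + 5/2)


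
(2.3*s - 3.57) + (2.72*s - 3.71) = 5.02*s - 7.28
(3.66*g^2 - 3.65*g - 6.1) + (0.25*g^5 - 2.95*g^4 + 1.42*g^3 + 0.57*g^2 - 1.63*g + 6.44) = 0.25*g^5 - 2.95*g^4 + 1.42*g^3 + 4.23*g^2 - 5.28*g + 0.340000000000001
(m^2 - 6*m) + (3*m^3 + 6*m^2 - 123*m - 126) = 3*m^3 + 7*m^2 - 129*m - 126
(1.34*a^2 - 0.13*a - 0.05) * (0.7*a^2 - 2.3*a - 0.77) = 0.938*a^4 - 3.173*a^3 - 0.7678*a^2 + 0.2151*a + 0.0385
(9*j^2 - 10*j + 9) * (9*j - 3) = 81*j^3 - 117*j^2 + 111*j - 27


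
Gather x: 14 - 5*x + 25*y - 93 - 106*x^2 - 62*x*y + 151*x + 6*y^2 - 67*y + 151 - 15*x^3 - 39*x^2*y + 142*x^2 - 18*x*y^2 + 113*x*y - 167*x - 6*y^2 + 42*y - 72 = -15*x^3 + x^2*(36 - 39*y) + x*(-18*y^2 + 51*y - 21)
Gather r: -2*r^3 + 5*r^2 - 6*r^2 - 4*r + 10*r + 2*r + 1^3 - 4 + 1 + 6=-2*r^3 - r^2 + 8*r + 4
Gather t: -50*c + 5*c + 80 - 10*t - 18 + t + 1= -45*c - 9*t + 63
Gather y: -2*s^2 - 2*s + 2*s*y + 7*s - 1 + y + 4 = -2*s^2 + 5*s + y*(2*s + 1) + 3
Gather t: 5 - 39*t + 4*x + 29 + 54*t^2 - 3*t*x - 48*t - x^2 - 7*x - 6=54*t^2 + t*(-3*x - 87) - x^2 - 3*x + 28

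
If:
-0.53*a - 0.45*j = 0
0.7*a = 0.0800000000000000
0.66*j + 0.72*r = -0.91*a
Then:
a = 0.11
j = -0.13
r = -0.02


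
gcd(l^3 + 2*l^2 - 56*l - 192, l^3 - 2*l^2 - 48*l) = l^2 - 2*l - 48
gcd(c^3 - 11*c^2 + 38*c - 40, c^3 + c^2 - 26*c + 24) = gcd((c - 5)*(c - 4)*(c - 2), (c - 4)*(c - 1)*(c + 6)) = c - 4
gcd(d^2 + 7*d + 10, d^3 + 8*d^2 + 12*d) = d + 2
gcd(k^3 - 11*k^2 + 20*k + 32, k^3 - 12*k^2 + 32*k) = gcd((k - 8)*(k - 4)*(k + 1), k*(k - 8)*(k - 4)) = k^2 - 12*k + 32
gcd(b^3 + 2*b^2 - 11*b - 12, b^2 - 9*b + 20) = 1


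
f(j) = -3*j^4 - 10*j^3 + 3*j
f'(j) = -12*j^3 - 30*j^2 + 3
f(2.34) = -211.06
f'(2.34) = -315.02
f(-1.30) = 9.50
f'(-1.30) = -21.34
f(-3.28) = -4.19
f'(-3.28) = 103.70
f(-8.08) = -7536.04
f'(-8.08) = 4374.58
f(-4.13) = -180.75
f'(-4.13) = 336.63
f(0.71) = -2.21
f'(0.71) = -16.42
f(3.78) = -1141.24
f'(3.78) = -1073.77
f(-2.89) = 23.43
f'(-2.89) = 42.09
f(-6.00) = -1746.00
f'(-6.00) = 1515.00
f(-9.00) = -12420.00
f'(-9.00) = 6321.00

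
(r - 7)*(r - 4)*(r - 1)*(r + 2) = r^4 - 10*r^3 + 15*r^2 + 50*r - 56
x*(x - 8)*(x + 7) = x^3 - x^2 - 56*x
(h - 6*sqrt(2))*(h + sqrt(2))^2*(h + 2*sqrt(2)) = h^4 - 2*sqrt(2)*h^3 - 38*h^2 - 56*sqrt(2)*h - 48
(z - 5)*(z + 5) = z^2 - 25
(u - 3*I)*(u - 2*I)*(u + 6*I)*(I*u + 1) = I*u^4 + 25*I*u^2 + 60*u - 36*I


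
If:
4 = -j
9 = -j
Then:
No Solution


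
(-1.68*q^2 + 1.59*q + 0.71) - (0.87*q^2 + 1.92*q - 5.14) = -2.55*q^2 - 0.33*q + 5.85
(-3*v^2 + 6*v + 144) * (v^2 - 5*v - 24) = -3*v^4 + 21*v^3 + 186*v^2 - 864*v - 3456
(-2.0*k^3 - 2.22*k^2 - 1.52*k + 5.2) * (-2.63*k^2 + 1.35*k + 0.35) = 5.26*k^5 + 3.1386*k^4 + 0.3006*k^3 - 16.505*k^2 + 6.488*k + 1.82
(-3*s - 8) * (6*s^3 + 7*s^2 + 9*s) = -18*s^4 - 69*s^3 - 83*s^2 - 72*s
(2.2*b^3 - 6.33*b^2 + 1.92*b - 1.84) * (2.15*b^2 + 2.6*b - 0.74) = 4.73*b^5 - 7.8895*b^4 - 13.958*b^3 + 5.7202*b^2 - 6.2048*b + 1.3616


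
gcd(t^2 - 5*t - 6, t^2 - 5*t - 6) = t^2 - 5*t - 6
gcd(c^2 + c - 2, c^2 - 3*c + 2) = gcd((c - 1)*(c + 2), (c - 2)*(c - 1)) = c - 1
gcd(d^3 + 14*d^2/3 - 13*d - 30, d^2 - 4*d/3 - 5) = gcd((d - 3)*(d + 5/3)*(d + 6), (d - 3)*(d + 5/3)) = d^2 - 4*d/3 - 5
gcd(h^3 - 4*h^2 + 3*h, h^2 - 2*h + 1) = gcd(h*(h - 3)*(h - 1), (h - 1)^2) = h - 1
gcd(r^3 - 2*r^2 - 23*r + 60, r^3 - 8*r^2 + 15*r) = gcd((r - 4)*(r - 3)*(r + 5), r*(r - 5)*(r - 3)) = r - 3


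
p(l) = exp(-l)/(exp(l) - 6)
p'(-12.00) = 27125.80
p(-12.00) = -27125.83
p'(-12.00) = 27125.80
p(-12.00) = -27125.83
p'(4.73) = -0.00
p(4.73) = 0.00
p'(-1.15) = 0.52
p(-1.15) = -0.56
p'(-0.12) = 0.18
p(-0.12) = -0.22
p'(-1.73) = 0.94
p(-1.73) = -0.97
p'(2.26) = -0.11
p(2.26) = 0.03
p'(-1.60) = 0.82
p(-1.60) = -0.85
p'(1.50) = -0.29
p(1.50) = -0.15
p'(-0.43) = 0.25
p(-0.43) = -0.29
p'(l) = -exp(-l)/(exp(l) - 6) - 1/(exp(l) - 6)^2 = 2*(3 - exp(l))*exp(-l)/(exp(2*l) - 12*exp(l) + 36)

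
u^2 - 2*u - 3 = (u - 3)*(u + 1)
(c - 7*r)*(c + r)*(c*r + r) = c^3*r - 6*c^2*r^2 + c^2*r - 7*c*r^3 - 6*c*r^2 - 7*r^3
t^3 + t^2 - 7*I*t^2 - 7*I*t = t*(t + 1)*(t - 7*I)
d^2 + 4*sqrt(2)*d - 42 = (d - 3*sqrt(2))*(d + 7*sqrt(2))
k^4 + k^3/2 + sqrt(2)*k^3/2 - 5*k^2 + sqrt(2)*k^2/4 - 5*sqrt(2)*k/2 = k*(k - 2)*(k + 5/2)*(k + sqrt(2)/2)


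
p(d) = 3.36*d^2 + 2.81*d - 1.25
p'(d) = 6.72*d + 2.81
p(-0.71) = -1.55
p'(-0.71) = -1.96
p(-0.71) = -1.55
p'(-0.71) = -1.96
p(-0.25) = -1.74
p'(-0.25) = 1.13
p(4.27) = 72.01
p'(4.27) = 31.50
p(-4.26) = 47.76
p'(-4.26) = -25.82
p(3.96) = 62.57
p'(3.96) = 29.42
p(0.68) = 2.21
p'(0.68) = 7.38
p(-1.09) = -0.32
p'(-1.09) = -4.51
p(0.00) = -1.25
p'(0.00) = 2.81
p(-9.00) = 245.62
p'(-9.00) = -57.67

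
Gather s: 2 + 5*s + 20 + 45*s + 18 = 50*s + 40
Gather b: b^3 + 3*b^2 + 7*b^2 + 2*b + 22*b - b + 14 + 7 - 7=b^3 + 10*b^2 + 23*b + 14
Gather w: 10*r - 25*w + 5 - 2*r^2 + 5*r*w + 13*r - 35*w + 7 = -2*r^2 + 23*r + w*(5*r - 60) + 12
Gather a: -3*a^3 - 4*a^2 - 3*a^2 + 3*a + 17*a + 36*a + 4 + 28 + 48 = -3*a^3 - 7*a^2 + 56*a + 80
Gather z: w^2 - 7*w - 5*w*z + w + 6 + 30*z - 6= w^2 - 6*w + z*(30 - 5*w)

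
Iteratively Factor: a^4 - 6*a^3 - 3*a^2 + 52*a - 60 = (a - 5)*(a^3 - a^2 - 8*a + 12) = (a - 5)*(a - 2)*(a^2 + a - 6) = (a - 5)*(a - 2)*(a + 3)*(a - 2)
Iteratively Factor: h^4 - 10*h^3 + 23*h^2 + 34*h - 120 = (h - 3)*(h^3 - 7*h^2 + 2*h + 40) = (h - 3)*(h + 2)*(h^2 - 9*h + 20) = (h - 4)*(h - 3)*(h + 2)*(h - 5)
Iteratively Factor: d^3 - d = (d - 1)*(d^2 + d) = d*(d - 1)*(d + 1)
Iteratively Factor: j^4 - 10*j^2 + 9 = (j + 1)*(j^3 - j^2 - 9*j + 9) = (j + 1)*(j + 3)*(j^2 - 4*j + 3) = (j - 1)*(j + 1)*(j + 3)*(j - 3)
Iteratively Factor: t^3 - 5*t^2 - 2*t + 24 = (t - 4)*(t^2 - t - 6) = (t - 4)*(t + 2)*(t - 3)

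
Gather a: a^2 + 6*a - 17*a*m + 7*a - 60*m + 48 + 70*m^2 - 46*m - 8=a^2 + a*(13 - 17*m) + 70*m^2 - 106*m + 40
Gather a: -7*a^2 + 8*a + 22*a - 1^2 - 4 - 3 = -7*a^2 + 30*a - 8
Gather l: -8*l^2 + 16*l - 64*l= -8*l^2 - 48*l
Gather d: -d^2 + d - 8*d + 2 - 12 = -d^2 - 7*d - 10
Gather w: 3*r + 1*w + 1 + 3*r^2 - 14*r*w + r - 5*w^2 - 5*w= 3*r^2 + 4*r - 5*w^2 + w*(-14*r - 4) + 1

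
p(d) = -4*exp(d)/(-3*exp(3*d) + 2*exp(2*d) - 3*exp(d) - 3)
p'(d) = -4*(9*exp(3*d) - 4*exp(2*d) + 3*exp(d))*exp(d)/(-3*exp(3*d) + 2*exp(2*d) - 3*exp(d) - 3)^2 - 4*exp(d)/(-3*exp(3*d) + 2*exp(2*d) - 3*exp(d) - 3) = (-24*exp(3*d) + 8*exp(2*d) + 12)*exp(d)/(9*exp(6*d) - 12*exp(5*d) + 22*exp(4*d) + 6*exp(3*d) - 3*exp(2*d) + 18*exp(d) + 9)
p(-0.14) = 0.57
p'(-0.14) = 0.05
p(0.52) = 0.40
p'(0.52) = -0.48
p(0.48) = 0.42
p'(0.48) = -0.47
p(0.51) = 0.41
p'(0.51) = -0.48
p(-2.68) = 0.09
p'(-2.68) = 0.08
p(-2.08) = 0.15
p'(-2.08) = 0.13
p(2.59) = 0.01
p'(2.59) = -0.02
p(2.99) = 0.00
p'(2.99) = -0.01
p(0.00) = 0.57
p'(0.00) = -0.08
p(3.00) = 0.00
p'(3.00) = -0.00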